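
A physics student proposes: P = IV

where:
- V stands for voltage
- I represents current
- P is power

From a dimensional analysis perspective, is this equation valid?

Yes

V (voltage) has dimensions [I^-1 L^2 M T^-3].
I (current) has dimensions [I].
P (power) has dimensions [L^2 M T^-3].

Left side: [L^2 M T^-3]
Right side: [L^2 M T^-3]

Both sides have the same dimensions, so the equation is dimensionally consistent.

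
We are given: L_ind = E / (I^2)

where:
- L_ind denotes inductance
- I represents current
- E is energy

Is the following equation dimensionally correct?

Yes

L_ind (inductance) has dimensions [I^-2 L^2 M T^-2].
I (current) has dimensions [I].
E (energy) has dimensions [L^2 M T^-2].

Left side: [I^-2 L^2 M T^-2]
Right side: [I^-2 L^2 M T^-2]

Both sides have the same dimensions, so the equation is dimensionally consistent.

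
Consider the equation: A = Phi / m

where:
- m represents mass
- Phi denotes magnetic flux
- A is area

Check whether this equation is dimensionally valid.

No

m (mass) has dimensions [M].
Phi (magnetic flux) has dimensions [I^-1 L^2 M T^-2].
A (area) has dimensions [L^2].

Left side: [L^2]
Right side: [I^-1 L^2 T^-2]

The two sides have different dimensions, so the equation is NOT dimensionally consistent.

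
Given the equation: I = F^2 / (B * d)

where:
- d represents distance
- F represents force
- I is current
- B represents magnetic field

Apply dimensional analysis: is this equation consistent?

No

d (distance) has dimensions [L].
F (force) has dimensions [L M T^-2].
I (current) has dimensions [I].
B (magnetic field) has dimensions [I^-1 M T^-2].

Left side: [I]
Right side: [I L M T^-2]

The two sides have different dimensions, so the equation is NOT dimensionally consistent.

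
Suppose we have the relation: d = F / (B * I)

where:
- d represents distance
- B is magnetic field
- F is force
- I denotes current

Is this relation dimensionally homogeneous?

Yes

d (distance) has dimensions [L].
B (magnetic field) has dimensions [I^-1 M T^-2].
F (force) has dimensions [L M T^-2].
I (current) has dimensions [I].

Left side: [L]
Right side: [L]

Both sides have the same dimensions, so the equation is dimensionally consistent.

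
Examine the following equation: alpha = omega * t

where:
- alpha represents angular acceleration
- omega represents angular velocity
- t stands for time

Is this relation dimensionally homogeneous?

No

alpha (angular acceleration) has dimensions [T^-2].
omega (angular velocity) has dimensions [T^-1].
t (time) has dimensions [T].

Left side: [T^-2]
Right side: [dimensionless]

The two sides have different dimensions, so the equation is NOT dimensionally consistent.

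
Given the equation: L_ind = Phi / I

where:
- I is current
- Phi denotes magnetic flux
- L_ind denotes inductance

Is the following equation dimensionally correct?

Yes

I (current) has dimensions [I].
Phi (magnetic flux) has dimensions [I^-1 L^2 M T^-2].
L_ind (inductance) has dimensions [I^-2 L^2 M T^-2].

Left side: [I^-2 L^2 M T^-2]
Right side: [I^-2 L^2 M T^-2]

Both sides have the same dimensions, so the equation is dimensionally consistent.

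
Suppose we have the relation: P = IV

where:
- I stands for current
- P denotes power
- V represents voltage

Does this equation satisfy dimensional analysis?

Yes

I (current) has dimensions [I].
P (power) has dimensions [L^2 M T^-3].
V (voltage) has dimensions [I^-1 L^2 M T^-3].

Left side: [L^2 M T^-3]
Right side: [L^2 M T^-3]

Both sides have the same dimensions, so the equation is dimensionally consistent.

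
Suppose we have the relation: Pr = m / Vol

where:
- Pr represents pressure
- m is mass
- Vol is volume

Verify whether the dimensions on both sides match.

No

Pr (pressure) has dimensions [L^-1 M T^-2].
m (mass) has dimensions [M].
Vol (volume) has dimensions [L^3].

Left side: [L^-1 M T^-2]
Right side: [L^-3 M]

The two sides have different dimensions, so the equation is NOT dimensionally consistent.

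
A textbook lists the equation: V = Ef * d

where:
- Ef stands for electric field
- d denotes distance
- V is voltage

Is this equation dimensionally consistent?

Yes

Ef (electric field) has dimensions [I^-1 L M T^-3].
d (distance) has dimensions [L].
V (voltage) has dimensions [I^-1 L^2 M T^-3].

Left side: [I^-1 L^2 M T^-3]
Right side: [I^-1 L^2 M T^-3]

Both sides have the same dimensions, so the equation is dimensionally consistent.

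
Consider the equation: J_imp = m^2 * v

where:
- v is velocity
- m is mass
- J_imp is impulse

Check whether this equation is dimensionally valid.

No

v (velocity) has dimensions [L T^-1].
m (mass) has dimensions [M].
J_imp (impulse) has dimensions [L M T^-1].

Left side: [L M T^-1]
Right side: [L M^2 T^-1]

The two sides have different dimensions, so the equation is NOT dimensionally consistent.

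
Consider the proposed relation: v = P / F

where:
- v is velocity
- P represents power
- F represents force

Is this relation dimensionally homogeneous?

Yes

v (velocity) has dimensions [L T^-1].
P (power) has dimensions [L^2 M T^-3].
F (force) has dimensions [L M T^-2].

Left side: [L T^-1]
Right side: [L T^-1]

Both sides have the same dimensions, so the equation is dimensionally consistent.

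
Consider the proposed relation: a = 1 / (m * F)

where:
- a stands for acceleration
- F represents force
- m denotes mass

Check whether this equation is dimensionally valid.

No

a (acceleration) has dimensions [L T^-2].
F (force) has dimensions [L M T^-2].
m (mass) has dimensions [M].

Left side: [L T^-2]
Right side: [L^-1 M^-2 T^2]

The two sides have different dimensions, so the equation is NOT dimensionally consistent.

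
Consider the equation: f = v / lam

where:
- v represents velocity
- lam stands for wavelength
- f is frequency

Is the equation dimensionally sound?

Yes

v (velocity) has dimensions [L T^-1].
lam (wavelength) has dimensions [L].
f (frequency) has dimensions [T^-1].

Left side: [T^-1]
Right side: [T^-1]

Both sides have the same dimensions, so the equation is dimensionally consistent.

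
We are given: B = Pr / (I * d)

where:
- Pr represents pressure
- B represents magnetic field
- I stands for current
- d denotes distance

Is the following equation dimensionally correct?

No

Pr (pressure) has dimensions [L^-1 M T^-2].
B (magnetic field) has dimensions [I^-1 M T^-2].
I (current) has dimensions [I].
d (distance) has dimensions [L].

Left side: [I^-1 M T^-2]
Right side: [I^-1 L^-2 M T^-2]

The two sides have different dimensions, so the equation is NOT dimensionally consistent.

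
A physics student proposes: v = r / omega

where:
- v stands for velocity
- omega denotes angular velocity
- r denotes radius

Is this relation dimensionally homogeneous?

No

v (velocity) has dimensions [L T^-1].
omega (angular velocity) has dimensions [T^-1].
r (radius) has dimensions [L].

Left side: [L T^-1]
Right side: [L T]

The two sides have different dimensions, so the equation is NOT dimensionally consistent.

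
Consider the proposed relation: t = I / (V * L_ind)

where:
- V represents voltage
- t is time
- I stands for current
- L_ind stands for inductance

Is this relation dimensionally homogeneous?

No

V (voltage) has dimensions [I^-1 L^2 M T^-3].
t (time) has dimensions [T].
I (current) has dimensions [I].
L_ind (inductance) has dimensions [I^-2 L^2 M T^-2].

Left side: [T]
Right side: [I^4 L^-4 M^-2 T^5]

The two sides have different dimensions, so the equation is NOT dimensionally consistent.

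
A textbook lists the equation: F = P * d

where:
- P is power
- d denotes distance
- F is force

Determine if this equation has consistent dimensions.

No

P (power) has dimensions [L^2 M T^-3].
d (distance) has dimensions [L].
F (force) has dimensions [L M T^-2].

Left side: [L M T^-2]
Right side: [L^3 M T^-3]

The two sides have different dimensions, so the equation is NOT dimensionally consistent.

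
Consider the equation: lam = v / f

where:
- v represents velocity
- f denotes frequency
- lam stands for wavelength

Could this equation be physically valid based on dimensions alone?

Yes

v (velocity) has dimensions [L T^-1].
f (frequency) has dimensions [T^-1].
lam (wavelength) has dimensions [L].

Left side: [L]
Right side: [L]

Both sides have the same dimensions, so the equation is dimensionally consistent.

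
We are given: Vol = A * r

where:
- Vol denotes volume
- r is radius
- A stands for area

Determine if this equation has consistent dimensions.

Yes

Vol (volume) has dimensions [L^3].
r (radius) has dimensions [L].
A (area) has dimensions [L^2].

Left side: [L^3]
Right side: [L^3]

Both sides have the same dimensions, so the equation is dimensionally consistent.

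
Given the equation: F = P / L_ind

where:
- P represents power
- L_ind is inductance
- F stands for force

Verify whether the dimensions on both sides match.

No

P (power) has dimensions [L^2 M T^-3].
L_ind (inductance) has dimensions [I^-2 L^2 M T^-2].
F (force) has dimensions [L M T^-2].

Left side: [L M T^-2]
Right side: [I^2 T^-1]

The two sides have different dimensions, so the equation is NOT dimensionally consistent.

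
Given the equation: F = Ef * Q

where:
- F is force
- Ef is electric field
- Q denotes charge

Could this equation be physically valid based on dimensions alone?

Yes

F (force) has dimensions [L M T^-2].
Ef (electric field) has dimensions [I^-1 L M T^-3].
Q (charge) has dimensions [I T].

Left side: [L M T^-2]
Right side: [L M T^-2]

Both sides have the same dimensions, so the equation is dimensionally consistent.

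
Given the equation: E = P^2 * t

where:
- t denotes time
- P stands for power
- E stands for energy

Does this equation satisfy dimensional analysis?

No

t (time) has dimensions [T].
P (power) has dimensions [L^2 M T^-3].
E (energy) has dimensions [L^2 M T^-2].

Left side: [L^2 M T^-2]
Right side: [L^4 M^2 T^-5]

The two sides have different dimensions, so the equation is NOT dimensionally consistent.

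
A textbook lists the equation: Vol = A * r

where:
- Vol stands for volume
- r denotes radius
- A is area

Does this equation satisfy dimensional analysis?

Yes

Vol (volume) has dimensions [L^3].
r (radius) has dimensions [L].
A (area) has dimensions [L^2].

Left side: [L^3]
Right side: [L^3]

Both sides have the same dimensions, so the equation is dimensionally consistent.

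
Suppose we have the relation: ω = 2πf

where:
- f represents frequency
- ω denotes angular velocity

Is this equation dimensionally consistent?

Yes

f (frequency) has dimensions [T^-1].
ω (angular velocity) has dimensions [T^-1].

Left side: [T^-1]
Right side: [T^-1]

Both sides have the same dimensions, so the equation is dimensionally consistent.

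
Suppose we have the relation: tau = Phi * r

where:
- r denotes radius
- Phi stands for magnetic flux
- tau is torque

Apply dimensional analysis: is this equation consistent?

No

r (radius) has dimensions [L].
Phi (magnetic flux) has dimensions [I^-1 L^2 M T^-2].
tau (torque) has dimensions [L^2 M T^-2].

Left side: [L^2 M T^-2]
Right side: [I^-1 L^3 M T^-2]

The two sides have different dimensions, so the equation is NOT dimensionally consistent.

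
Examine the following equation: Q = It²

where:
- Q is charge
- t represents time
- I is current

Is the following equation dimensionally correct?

No

Q (charge) has dimensions [I T].
t (time) has dimensions [T].
I (current) has dimensions [I].

Left side: [I T]
Right side: [I T^2]

The two sides have different dimensions, so the equation is NOT dimensionally consistent.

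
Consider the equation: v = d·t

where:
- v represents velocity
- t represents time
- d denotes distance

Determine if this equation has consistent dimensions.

No

v (velocity) has dimensions [L T^-1].
t (time) has dimensions [T].
d (distance) has dimensions [L].

Left side: [L T^-1]
Right side: [L T]

The two sides have different dimensions, so the equation is NOT dimensionally consistent.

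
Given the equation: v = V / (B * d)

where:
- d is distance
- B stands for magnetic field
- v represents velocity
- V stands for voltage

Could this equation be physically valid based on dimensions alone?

Yes

d (distance) has dimensions [L].
B (magnetic field) has dimensions [I^-1 M T^-2].
v (velocity) has dimensions [L T^-1].
V (voltage) has dimensions [I^-1 L^2 M T^-3].

Left side: [L T^-1]
Right side: [L T^-1]

Both sides have the same dimensions, so the equation is dimensionally consistent.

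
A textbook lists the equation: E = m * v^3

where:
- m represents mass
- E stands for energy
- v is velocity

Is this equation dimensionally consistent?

No

m (mass) has dimensions [M].
E (energy) has dimensions [L^2 M T^-2].
v (velocity) has dimensions [L T^-1].

Left side: [L^2 M T^-2]
Right side: [L^3 M T^-3]

The two sides have different dimensions, so the equation is NOT dimensionally consistent.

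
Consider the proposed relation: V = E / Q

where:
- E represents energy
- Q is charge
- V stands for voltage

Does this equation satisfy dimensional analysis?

Yes

E (energy) has dimensions [L^2 M T^-2].
Q (charge) has dimensions [I T].
V (voltage) has dimensions [I^-1 L^2 M T^-3].

Left side: [I^-1 L^2 M T^-3]
Right side: [I^-1 L^2 M T^-3]

Both sides have the same dimensions, so the equation is dimensionally consistent.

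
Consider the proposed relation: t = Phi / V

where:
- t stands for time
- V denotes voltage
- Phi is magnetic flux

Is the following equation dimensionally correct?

Yes

t (time) has dimensions [T].
V (voltage) has dimensions [I^-1 L^2 M T^-3].
Phi (magnetic flux) has dimensions [I^-1 L^2 M T^-2].

Left side: [T]
Right side: [T]

Both sides have the same dimensions, so the equation is dimensionally consistent.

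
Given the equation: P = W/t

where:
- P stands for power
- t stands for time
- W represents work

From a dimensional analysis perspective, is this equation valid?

Yes

P (power) has dimensions [L^2 M T^-3].
t (time) has dimensions [T].
W (work) has dimensions [L^2 M T^-2].

Left side: [L^2 M T^-3]
Right side: [L^2 M T^-3]

Both sides have the same dimensions, so the equation is dimensionally consistent.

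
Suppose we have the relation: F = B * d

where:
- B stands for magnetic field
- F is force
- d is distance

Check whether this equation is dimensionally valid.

No

B (magnetic field) has dimensions [I^-1 M T^-2].
F (force) has dimensions [L M T^-2].
d (distance) has dimensions [L].

Left side: [L M T^-2]
Right side: [I^-1 L M T^-2]

The two sides have different dimensions, so the equation is NOT dimensionally consistent.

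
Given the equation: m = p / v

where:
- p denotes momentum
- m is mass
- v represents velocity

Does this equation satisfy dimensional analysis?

Yes

p (momentum) has dimensions [L M T^-1].
m (mass) has dimensions [M].
v (velocity) has dimensions [L T^-1].

Left side: [M]
Right side: [M]

Both sides have the same dimensions, so the equation is dimensionally consistent.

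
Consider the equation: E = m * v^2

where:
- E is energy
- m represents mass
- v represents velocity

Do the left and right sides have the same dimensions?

Yes

E (energy) has dimensions [L^2 M T^-2].
m (mass) has dimensions [M].
v (velocity) has dimensions [L T^-1].

Left side: [L^2 M T^-2]
Right side: [L^2 M T^-2]

Both sides have the same dimensions, so the equation is dimensionally consistent.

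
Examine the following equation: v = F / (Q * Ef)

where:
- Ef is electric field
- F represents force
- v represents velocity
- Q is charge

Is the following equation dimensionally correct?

No

Ef (electric field) has dimensions [I^-1 L M T^-3].
F (force) has dimensions [L M T^-2].
v (velocity) has dimensions [L T^-1].
Q (charge) has dimensions [I T].

Left side: [L T^-1]
Right side: [dimensionless]

The two sides have different dimensions, so the equation is NOT dimensionally consistent.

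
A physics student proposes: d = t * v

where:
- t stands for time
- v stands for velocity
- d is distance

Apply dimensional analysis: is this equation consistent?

Yes

t (time) has dimensions [T].
v (velocity) has dimensions [L T^-1].
d (distance) has dimensions [L].

Left side: [L]
Right side: [L]

Both sides have the same dimensions, so the equation is dimensionally consistent.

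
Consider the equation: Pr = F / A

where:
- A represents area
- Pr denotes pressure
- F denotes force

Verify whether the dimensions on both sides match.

Yes

A (area) has dimensions [L^2].
Pr (pressure) has dimensions [L^-1 M T^-2].
F (force) has dimensions [L M T^-2].

Left side: [L^-1 M T^-2]
Right side: [L^-1 M T^-2]

Both sides have the same dimensions, so the equation is dimensionally consistent.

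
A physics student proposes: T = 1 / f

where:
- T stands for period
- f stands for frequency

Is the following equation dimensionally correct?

Yes

T (period) has dimensions [T].
f (frequency) has dimensions [T^-1].

Left side: [T]
Right side: [T]

Both sides have the same dimensions, so the equation is dimensionally consistent.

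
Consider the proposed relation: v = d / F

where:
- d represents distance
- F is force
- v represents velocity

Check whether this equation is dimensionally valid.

No

d (distance) has dimensions [L].
F (force) has dimensions [L M T^-2].
v (velocity) has dimensions [L T^-1].

Left side: [L T^-1]
Right side: [M^-1 T^2]

The two sides have different dimensions, so the equation is NOT dimensionally consistent.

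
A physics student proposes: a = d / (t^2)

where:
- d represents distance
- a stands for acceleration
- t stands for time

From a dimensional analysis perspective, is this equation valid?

Yes

d (distance) has dimensions [L].
a (acceleration) has dimensions [L T^-2].
t (time) has dimensions [T].

Left side: [L T^-2]
Right side: [L T^-2]

Both sides have the same dimensions, so the equation is dimensionally consistent.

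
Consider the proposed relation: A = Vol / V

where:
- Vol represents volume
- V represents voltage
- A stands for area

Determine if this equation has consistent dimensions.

No

Vol (volume) has dimensions [L^3].
V (voltage) has dimensions [I^-1 L^2 M T^-3].
A (area) has dimensions [L^2].

Left side: [L^2]
Right side: [I L M^-1 T^3]

The two sides have different dimensions, so the equation is NOT dimensionally consistent.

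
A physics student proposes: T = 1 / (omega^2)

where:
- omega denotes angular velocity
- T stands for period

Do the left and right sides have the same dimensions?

No

omega (angular velocity) has dimensions [T^-1].
T (period) has dimensions [T].

Left side: [T]
Right side: [T^2]

The two sides have different dimensions, so the equation is NOT dimensionally consistent.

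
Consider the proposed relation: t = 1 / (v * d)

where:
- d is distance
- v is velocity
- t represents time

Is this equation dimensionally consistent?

No

d (distance) has dimensions [L].
v (velocity) has dimensions [L T^-1].
t (time) has dimensions [T].

Left side: [T]
Right side: [L^-2 T]

The two sides have different dimensions, so the equation is NOT dimensionally consistent.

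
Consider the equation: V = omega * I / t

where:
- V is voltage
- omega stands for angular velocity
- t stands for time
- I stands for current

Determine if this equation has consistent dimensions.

No

V (voltage) has dimensions [I^-1 L^2 M T^-3].
omega (angular velocity) has dimensions [T^-1].
t (time) has dimensions [T].
I (current) has dimensions [I].

Left side: [I^-1 L^2 M T^-3]
Right side: [I T^-2]

The two sides have different dimensions, so the equation is NOT dimensionally consistent.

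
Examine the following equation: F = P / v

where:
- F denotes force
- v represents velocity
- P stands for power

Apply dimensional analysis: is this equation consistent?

Yes

F (force) has dimensions [L M T^-2].
v (velocity) has dimensions [L T^-1].
P (power) has dimensions [L^2 M T^-3].

Left side: [L M T^-2]
Right side: [L M T^-2]

Both sides have the same dimensions, so the equation is dimensionally consistent.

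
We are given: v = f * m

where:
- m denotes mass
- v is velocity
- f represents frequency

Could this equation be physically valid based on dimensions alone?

No

m (mass) has dimensions [M].
v (velocity) has dimensions [L T^-1].
f (frequency) has dimensions [T^-1].

Left side: [L T^-1]
Right side: [M T^-1]

The two sides have different dimensions, so the equation is NOT dimensionally consistent.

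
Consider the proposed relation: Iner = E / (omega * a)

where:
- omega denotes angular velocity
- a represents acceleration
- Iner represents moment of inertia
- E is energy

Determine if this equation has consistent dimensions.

No

omega (angular velocity) has dimensions [T^-1].
a (acceleration) has dimensions [L T^-2].
Iner (moment of inertia) has dimensions [L^2 M].
E (energy) has dimensions [L^2 M T^-2].

Left side: [L^2 M]
Right side: [L M T]

The two sides have different dimensions, so the equation is NOT dimensionally consistent.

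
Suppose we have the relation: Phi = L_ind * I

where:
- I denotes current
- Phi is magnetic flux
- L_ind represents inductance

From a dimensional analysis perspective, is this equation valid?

Yes

I (current) has dimensions [I].
Phi (magnetic flux) has dimensions [I^-1 L^2 M T^-2].
L_ind (inductance) has dimensions [I^-2 L^2 M T^-2].

Left side: [I^-1 L^2 M T^-2]
Right side: [I^-1 L^2 M T^-2]

Both sides have the same dimensions, so the equation is dimensionally consistent.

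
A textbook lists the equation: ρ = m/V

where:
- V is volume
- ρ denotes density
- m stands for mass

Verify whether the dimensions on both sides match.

Yes

V (volume) has dimensions [L^3].
ρ (density) has dimensions [L^-3 M].
m (mass) has dimensions [M].

Left side: [L^-3 M]
Right side: [L^-3 M]

Both sides have the same dimensions, so the equation is dimensionally consistent.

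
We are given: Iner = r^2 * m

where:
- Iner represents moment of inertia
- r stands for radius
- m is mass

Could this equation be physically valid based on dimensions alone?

Yes

Iner (moment of inertia) has dimensions [L^2 M].
r (radius) has dimensions [L].
m (mass) has dimensions [M].

Left side: [L^2 M]
Right side: [L^2 M]

Both sides have the same dimensions, so the equation is dimensionally consistent.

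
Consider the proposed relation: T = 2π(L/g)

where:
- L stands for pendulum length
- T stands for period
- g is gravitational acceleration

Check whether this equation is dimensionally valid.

No

L (pendulum length) has dimensions [L].
T (period) has dimensions [T].
g (gravitational acceleration) has dimensions [L T^-2].

Left side: [T]
Right side: [T^2]

The two sides have different dimensions, so the equation is NOT dimensionally consistent.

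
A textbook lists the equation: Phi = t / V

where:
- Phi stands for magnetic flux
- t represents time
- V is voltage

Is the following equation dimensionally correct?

No

Phi (magnetic flux) has dimensions [I^-1 L^2 M T^-2].
t (time) has dimensions [T].
V (voltage) has dimensions [I^-1 L^2 M T^-3].

Left side: [I^-1 L^2 M T^-2]
Right side: [I L^-2 M^-1 T^4]

The two sides have different dimensions, so the equation is NOT dimensionally consistent.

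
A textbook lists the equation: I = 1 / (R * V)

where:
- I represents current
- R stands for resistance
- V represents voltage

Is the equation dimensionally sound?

No

I (current) has dimensions [I].
R (resistance) has dimensions [I^-2 L^2 M T^-3].
V (voltage) has dimensions [I^-1 L^2 M T^-3].

Left side: [I]
Right side: [I^3 L^-4 M^-2 T^6]

The two sides have different dimensions, so the equation is NOT dimensionally consistent.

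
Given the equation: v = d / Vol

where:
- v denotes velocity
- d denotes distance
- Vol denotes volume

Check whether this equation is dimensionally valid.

No

v (velocity) has dimensions [L T^-1].
d (distance) has dimensions [L].
Vol (volume) has dimensions [L^3].

Left side: [L T^-1]
Right side: [L^-2]

The two sides have different dimensions, so the equation is NOT dimensionally consistent.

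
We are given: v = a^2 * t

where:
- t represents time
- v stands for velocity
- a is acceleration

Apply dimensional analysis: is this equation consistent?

No

t (time) has dimensions [T].
v (velocity) has dimensions [L T^-1].
a (acceleration) has dimensions [L T^-2].

Left side: [L T^-1]
Right side: [L^2 T^-3]

The two sides have different dimensions, so the equation is NOT dimensionally consistent.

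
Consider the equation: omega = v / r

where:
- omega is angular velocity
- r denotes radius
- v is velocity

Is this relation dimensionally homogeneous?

Yes

omega (angular velocity) has dimensions [T^-1].
r (radius) has dimensions [L].
v (velocity) has dimensions [L T^-1].

Left side: [T^-1]
Right side: [T^-1]

Both sides have the same dimensions, so the equation is dimensionally consistent.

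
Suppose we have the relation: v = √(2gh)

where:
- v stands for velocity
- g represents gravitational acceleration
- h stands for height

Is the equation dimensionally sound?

Yes

v (velocity) has dimensions [L T^-1].
g (gravitational acceleration) has dimensions [L T^-2].
h (height) has dimensions [L].

Left side: [L T^-1]
Right side: [L T^-1]

Both sides have the same dimensions, so the equation is dimensionally consistent.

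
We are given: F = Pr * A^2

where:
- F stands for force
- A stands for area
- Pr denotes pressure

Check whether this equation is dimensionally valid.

No

F (force) has dimensions [L M T^-2].
A (area) has dimensions [L^2].
Pr (pressure) has dimensions [L^-1 M T^-2].

Left side: [L M T^-2]
Right side: [L^3 M T^-2]

The two sides have different dimensions, so the equation is NOT dimensionally consistent.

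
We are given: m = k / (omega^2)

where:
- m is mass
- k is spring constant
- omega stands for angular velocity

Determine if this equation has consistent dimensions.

Yes

m (mass) has dimensions [M].
k (spring constant) has dimensions [M T^-2].
omega (angular velocity) has dimensions [T^-1].

Left side: [M]
Right side: [M]

Both sides have the same dimensions, so the equation is dimensionally consistent.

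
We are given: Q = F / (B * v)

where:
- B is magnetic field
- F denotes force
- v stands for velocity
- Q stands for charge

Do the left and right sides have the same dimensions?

Yes

B (magnetic field) has dimensions [I^-1 M T^-2].
F (force) has dimensions [L M T^-2].
v (velocity) has dimensions [L T^-1].
Q (charge) has dimensions [I T].

Left side: [I T]
Right side: [I T]

Both sides have the same dimensions, so the equation is dimensionally consistent.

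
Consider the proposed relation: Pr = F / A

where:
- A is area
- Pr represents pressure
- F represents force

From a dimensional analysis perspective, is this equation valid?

Yes

A (area) has dimensions [L^2].
Pr (pressure) has dimensions [L^-1 M T^-2].
F (force) has dimensions [L M T^-2].

Left side: [L^-1 M T^-2]
Right side: [L^-1 M T^-2]

Both sides have the same dimensions, so the equation is dimensionally consistent.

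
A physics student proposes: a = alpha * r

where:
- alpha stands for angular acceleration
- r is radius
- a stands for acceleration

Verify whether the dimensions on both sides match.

Yes

alpha (angular acceleration) has dimensions [T^-2].
r (radius) has dimensions [L].
a (acceleration) has dimensions [L T^-2].

Left side: [L T^-2]
Right side: [L T^-2]

Both sides have the same dimensions, so the equation is dimensionally consistent.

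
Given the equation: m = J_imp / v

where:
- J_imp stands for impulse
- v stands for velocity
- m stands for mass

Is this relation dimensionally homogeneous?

Yes

J_imp (impulse) has dimensions [L M T^-1].
v (velocity) has dimensions [L T^-1].
m (mass) has dimensions [M].

Left side: [M]
Right side: [M]

Both sides have the same dimensions, so the equation is dimensionally consistent.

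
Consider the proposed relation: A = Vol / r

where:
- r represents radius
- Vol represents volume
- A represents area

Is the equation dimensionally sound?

Yes

r (radius) has dimensions [L].
Vol (volume) has dimensions [L^3].
A (area) has dimensions [L^2].

Left side: [L^2]
Right side: [L^2]

Both sides have the same dimensions, so the equation is dimensionally consistent.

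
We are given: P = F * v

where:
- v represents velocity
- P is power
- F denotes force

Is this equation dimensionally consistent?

Yes

v (velocity) has dimensions [L T^-1].
P (power) has dimensions [L^2 M T^-3].
F (force) has dimensions [L M T^-2].

Left side: [L^2 M T^-3]
Right side: [L^2 M T^-3]

Both sides have the same dimensions, so the equation is dimensionally consistent.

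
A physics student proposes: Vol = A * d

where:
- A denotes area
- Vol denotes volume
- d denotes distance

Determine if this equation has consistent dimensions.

Yes

A (area) has dimensions [L^2].
Vol (volume) has dimensions [L^3].
d (distance) has dimensions [L].

Left side: [L^3]
Right side: [L^3]

Both sides have the same dimensions, so the equation is dimensionally consistent.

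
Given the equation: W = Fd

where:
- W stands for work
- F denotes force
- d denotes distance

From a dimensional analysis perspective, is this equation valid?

Yes

W (work) has dimensions [L^2 M T^-2].
F (force) has dimensions [L M T^-2].
d (distance) has dimensions [L].

Left side: [L^2 M T^-2]
Right side: [L^2 M T^-2]

Both sides have the same dimensions, so the equation is dimensionally consistent.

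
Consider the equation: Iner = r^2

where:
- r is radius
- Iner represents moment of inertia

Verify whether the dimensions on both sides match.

No

r (radius) has dimensions [L].
Iner (moment of inertia) has dimensions [L^2 M].

Left side: [L^2 M]
Right side: [L^2]

The two sides have different dimensions, so the equation is NOT dimensionally consistent.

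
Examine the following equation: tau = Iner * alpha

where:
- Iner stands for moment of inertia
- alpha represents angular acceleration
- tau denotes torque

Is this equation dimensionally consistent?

Yes

Iner (moment of inertia) has dimensions [L^2 M].
alpha (angular acceleration) has dimensions [T^-2].
tau (torque) has dimensions [L^2 M T^-2].

Left side: [L^2 M T^-2]
Right side: [L^2 M T^-2]

Both sides have the same dimensions, so the equation is dimensionally consistent.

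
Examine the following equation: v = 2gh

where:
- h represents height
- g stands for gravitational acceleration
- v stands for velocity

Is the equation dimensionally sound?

No

h (height) has dimensions [L].
g (gravitational acceleration) has dimensions [L T^-2].
v (velocity) has dimensions [L T^-1].

Left side: [L T^-1]
Right side: [L^2 T^-2]

The two sides have different dimensions, so the equation is NOT dimensionally consistent.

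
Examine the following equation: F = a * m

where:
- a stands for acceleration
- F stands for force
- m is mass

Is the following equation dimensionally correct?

Yes

a (acceleration) has dimensions [L T^-2].
F (force) has dimensions [L M T^-2].
m (mass) has dimensions [M].

Left side: [L M T^-2]
Right side: [L M T^-2]

Both sides have the same dimensions, so the equation is dimensionally consistent.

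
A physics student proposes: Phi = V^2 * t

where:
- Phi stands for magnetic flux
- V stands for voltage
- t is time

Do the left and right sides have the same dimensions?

No

Phi (magnetic flux) has dimensions [I^-1 L^2 M T^-2].
V (voltage) has dimensions [I^-1 L^2 M T^-3].
t (time) has dimensions [T].

Left side: [I^-1 L^2 M T^-2]
Right side: [I^-2 L^4 M^2 T^-5]

The two sides have different dimensions, so the equation is NOT dimensionally consistent.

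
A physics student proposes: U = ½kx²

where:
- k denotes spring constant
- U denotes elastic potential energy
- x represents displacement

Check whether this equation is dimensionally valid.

Yes

k (spring constant) has dimensions [M T^-2].
U (elastic potential energy) has dimensions [L^2 M T^-2].
x (displacement) has dimensions [L].

Left side: [L^2 M T^-2]
Right side: [L^2 M T^-2]

Both sides have the same dimensions, so the equation is dimensionally consistent.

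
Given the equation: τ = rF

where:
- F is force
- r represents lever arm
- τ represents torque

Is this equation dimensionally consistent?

Yes

F (force) has dimensions [L M T^-2].
r (lever arm) has dimensions [L].
τ (torque) has dimensions [L^2 M T^-2].

Left side: [L^2 M T^-2]
Right side: [L^2 M T^-2]

Both sides have the same dimensions, so the equation is dimensionally consistent.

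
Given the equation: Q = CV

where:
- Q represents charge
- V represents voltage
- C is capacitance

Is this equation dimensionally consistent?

Yes

Q (charge) has dimensions [I T].
V (voltage) has dimensions [I^-1 L^2 M T^-3].
C (capacitance) has dimensions [I^2 L^-2 M^-1 T^4].

Left side: [I T]
Right side: [I T]

Both sides have the same dimensions, so the equation is dimensionally consistent.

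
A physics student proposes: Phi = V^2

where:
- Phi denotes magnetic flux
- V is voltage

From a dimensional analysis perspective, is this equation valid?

No

Phi (magnetic flux) has dimensions [I^-1 L^2 M T^-2].
V (voltage) has dimensions [I^-1 L^2 M T^-3].

Left side: [I^-1 L^2 M T^-2]
Right side: [I^-2 L^4 M^2 T^-6]

The two sides have different dimensions, so the equation is NOT dimensionally consistent.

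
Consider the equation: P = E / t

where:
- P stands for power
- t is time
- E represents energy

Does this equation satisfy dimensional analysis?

Yes

P (power) has dimensions [L^2 M T^-3].
t (time) has dimensions [T].
E (energy) has dimensions [L^2 M T^-2].

Left side: [L^2 M T^-3]
Right side: [L^2 M T^-3]

Both sides have the same dimensions, so the equation is dimensionally consistent.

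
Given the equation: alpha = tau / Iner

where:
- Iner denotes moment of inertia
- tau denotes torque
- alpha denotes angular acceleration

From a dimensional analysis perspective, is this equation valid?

Yes

Iner (moment of inertia) has dimensions [L^2 M].
tau (torque) has dimensions [L^2 M T^-2].
alpha (angular acceleration) has dimensions [T^-2].

Left side: [T^-2]
Right side: [T^-2]

Both sides have the same dimensions, so the equation is dimensionally consistent.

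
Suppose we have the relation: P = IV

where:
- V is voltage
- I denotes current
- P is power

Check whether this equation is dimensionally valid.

Yes

V (voltage) has dimensions [I^-1 L^2 M T^-3].
I (current) has dimensions [I].
P (power) has dimensions [L^2 M T^-3].

Left side: [L^2 M T^-3]
Right side: [L^2 M T^-3]

Both sides have the same dimensions, so the equation is dimensionally consistent.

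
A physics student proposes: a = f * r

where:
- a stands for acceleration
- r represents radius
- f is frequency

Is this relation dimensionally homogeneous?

No

a (acceleration) has dimensions [L T^-2].
r (radius) has dimensions [L].
f (frequency) has dimensions [T^-1].

Left side: [L T^-2]
Right side: [L T^-1]

The two sides have different dimensions, so the equation is NOT dimensionally consistent.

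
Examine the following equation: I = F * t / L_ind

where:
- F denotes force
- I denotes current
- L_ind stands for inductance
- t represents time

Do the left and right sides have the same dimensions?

No

F (force) has dimensions [L M T^-2].
I (current) has dimensions [I].
L_ind (inductance) has dimensions [I^-2 L^2 M T^-2].
t (time) has dimensions [T].

Left side: [I]
Right side: [I^2 L^-1 T]

The two sides have different dimensions, so the equation is NOT dimensionally consistent.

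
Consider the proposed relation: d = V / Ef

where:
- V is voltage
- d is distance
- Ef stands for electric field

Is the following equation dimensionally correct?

Yes

V (voltage) has dimensions [I^-1 L^2 M T^-3].
d (distance) has dimensions [L].
Ef (electric field) has dimensions [I^-1 L M T^-3].

Left side: [L]
Right side: [L]

Both sides have the same dimensions, so the equation is dimensionally consistent.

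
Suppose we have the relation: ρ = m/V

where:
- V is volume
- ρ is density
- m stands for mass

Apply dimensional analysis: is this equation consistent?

Yes

V (volume) has dimensions [L^3].
ρ (density) has dimensions [L^-3 M].
m (mass) has dimensions [M].

Left side: [L^-3 M]
Right side: [L^-3 M]

Both sides have the same dimensions, so the equation is dimensionally consistent.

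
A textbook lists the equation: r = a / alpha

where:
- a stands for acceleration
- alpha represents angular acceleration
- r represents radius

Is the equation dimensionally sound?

Yes

a (acceleration) has dimensions [L T^-2].
alpha (angular acceleration) has dimensions [T^-2].
r (radius) has dimensions [L].

Left side: [L]
Right side: [L]

Both sides have the same dimensions, so the equation is dimensionally consistent.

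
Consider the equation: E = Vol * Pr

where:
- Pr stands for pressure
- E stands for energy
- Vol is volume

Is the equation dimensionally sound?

Yes

Pr (pressure) has dimensions [L^-1 M T^-2].
E (energy) has dimensions [L^2 M T^-2].
Vol (volume) has dimensions [L^3].

Left side: [L^2 M T^-2]
Right side: [L^2 M T^-2]

Both sides have the same dimensions, so the equation is dimensionally consistent.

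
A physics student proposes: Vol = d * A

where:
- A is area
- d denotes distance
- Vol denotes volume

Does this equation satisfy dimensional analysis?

Yes

A (area) has dimensions [L^2].
d (distance) has dimensions [L].
Vol (volume) has dimensions [L^3].

Left side: [L^3]
Right side: [L^3]

Both sides have the same dimensions, so the equation is dimensionally consistent.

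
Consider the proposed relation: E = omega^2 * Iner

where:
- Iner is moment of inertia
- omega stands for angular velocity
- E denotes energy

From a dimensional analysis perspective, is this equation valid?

Yes

Iner (moment of inertia) has dimensions [L^2 M].
omega (angular velocity) has dimensions [T^-1].
E (energy) has dimensions [L^2 M T^-2].

Left side: [L^2 M T^-2]
Right side: [L^2 M T^-2]

Both sides have the same dimensions, so the equation is dimensionally consistent.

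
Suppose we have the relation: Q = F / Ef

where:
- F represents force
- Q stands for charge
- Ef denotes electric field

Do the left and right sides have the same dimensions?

Yes

F (force) has dimensions [L M T^-2].
Q (charge) has dimensions [I T].
Ef (electric field) has dimensions [I^-1 L M T^-3].

Left side: [I T]
Right side: [I T]

Both sides have the same dimensions, so the equation is dimensionally consistent.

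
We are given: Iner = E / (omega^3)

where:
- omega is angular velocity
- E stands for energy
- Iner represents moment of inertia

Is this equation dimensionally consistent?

No

omega (angular velocity) has dimensions [T^-1].
E (energy) has dimensions [L^2 M T^-2].
Iner (moment of inertia) has dimensions [L^2 M].

Left side: [L^2 M]
Right side: [L^2 M T]

The two sides have different dimensions, so the equation is NOT dimensionally consistent.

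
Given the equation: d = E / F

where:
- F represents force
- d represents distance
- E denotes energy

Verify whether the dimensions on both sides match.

Yes

F (force) has dimensions [L M T^-2].
d (distance) has dimensions [L].
E (energy) has dimensions [L^2 M T^-2].

Left side: [L]
Right side: [L]

Both sides have the same dimensions, so the equation is dimensionally consistent.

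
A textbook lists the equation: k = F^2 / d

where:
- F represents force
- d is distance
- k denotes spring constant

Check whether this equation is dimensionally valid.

No

F (force) has dimensions [L M T^-2].
d (distance) has dimensions [L].
k (spring constant) has dimensions [M T^-2].

Left side: [M T^-2]
Right side: [L M^2 T^-4]

The two sides have different dimensions, so the equation is NOT dimensionally consistent.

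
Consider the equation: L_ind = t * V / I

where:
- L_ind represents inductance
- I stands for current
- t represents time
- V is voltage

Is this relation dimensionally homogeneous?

Yes

L_ind (inductance) has dimensions [I^-2 L^2 M T^-2].
I (current) has dimensions [I].
t (time) has dimensions [T].
V (voltage) has dimensions [I^-1 L^2 M T^-3].

Left side: [I^-2 L^2 M T^-2]
Right side: [I^-2 L^2 M T^-2]

Both sides have the same dimensions, so the equation is dimensionally consistent.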